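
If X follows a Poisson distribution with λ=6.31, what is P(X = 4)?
0.120090

We have X ~ Poisson(λ=6.31).

For a Poisson distribution, the PMF gives us the probability of each outcome.

Using the PMF formula:
P(X = 4) = 0.120090

Rounded to 4 decimal places: 0.1201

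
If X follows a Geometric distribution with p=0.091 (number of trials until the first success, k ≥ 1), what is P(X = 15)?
0.023930

We have X ~ Geometric(p=0.091) (number of trials until the first success, k ≥ 1).

For a Geometric distribution, the PMF gives us the probability of each outcome.

Using the PMF formula:
P(X = 15) = 0.023930

Rounded to 4 decimal places: 0.0239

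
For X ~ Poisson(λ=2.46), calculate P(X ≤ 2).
0.554114

We have X ~ Poisson(λ=2.46).

The CDF gives us P(X ≤ k).

Using the CDF:
P(X ≤ 2) = 0.554114

This means there's approximately a 55.4% chance that X is at most 2.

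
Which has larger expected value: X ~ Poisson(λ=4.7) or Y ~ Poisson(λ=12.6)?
Y has larger mean (12.6000 > 4.7000)

Compute the expected value for each distribution:

X ~ Poisson(λ=4.7):
E[X] = 4.7000

Y ~ Poisson(λ=12.6):
E[Y] = 12.6000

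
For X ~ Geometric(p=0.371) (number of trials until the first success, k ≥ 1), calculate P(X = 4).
0.092326

We have X ~ Geometric(p=0.371) (number of trials until the first success, k ≥ 1).

For a Geometric distribution, the PMF gives us the probability of each outcome.

Using the PMF formula:
P(X = 4) = 0.092326

Rounded to 4 decimal places: 0.0923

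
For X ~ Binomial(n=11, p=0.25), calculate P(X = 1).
0.154862

We have X ~ Binomial(n=11, p=0.25).

For a Binomial distribution, the PMF gives us the probability of each outcome.

Using the PMF formula:
P(X = 1) = 0.154862

Rounded to 4 decimal places: 0.1549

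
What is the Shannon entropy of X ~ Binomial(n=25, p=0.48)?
2.3343 nats

We have X ~ Binomial(n=25, p=0.48).

The Shannon entropy measures the uncertainty or information content of the distribution.

For a Binomial distribution with n=25, p=0.48:
H(X) = 2.3343 nats

(In bits, this would be 3.3676 bits.)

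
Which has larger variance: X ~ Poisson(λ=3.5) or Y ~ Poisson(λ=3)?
X has larger variance (3.5000 > 3.0000)

Compute the variance for each distribution:

X ~ Poisson(λ=3.5):
Var(X) = 3.5000

Y ~ Poisson(λ=3):
Var(Y) = 3.0000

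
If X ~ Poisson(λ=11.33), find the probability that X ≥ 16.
0.111267

We have X ~ Poisson(λ=11.33).

For discrete distributions, P(X ≥ 16) = 1 - P(X ≤ 15).

P(X ≤ 15) = 0.888733
P(X ≥ 16) = 1 - 0.888733 = 0.111267

So there's approximately a 11.1% chance that X is at least 16.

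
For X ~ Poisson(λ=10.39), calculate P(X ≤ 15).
0.936368

We have X ~ Poisson(λ=10.39).

The CDF gives us P(X ≤ k).

Using the CDF:
P(X ≤ 15) = 0.936368

This means there's approximately a 93.6% chance that X is at most 15.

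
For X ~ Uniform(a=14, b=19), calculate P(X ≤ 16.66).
0.532000

We have X ~ Uniform(a=14, b=19).

The CDF gives us P(X ≤ k).

Using the CDF:
P(X ≤ 16.66) = 0.532000

This means there's approximately a 53.2% chance that X is at most 16.66.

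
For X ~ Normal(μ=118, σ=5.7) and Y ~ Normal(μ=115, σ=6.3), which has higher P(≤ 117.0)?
Y has higher probability (P(Y ≤ 117.0) = 0.6246 > P(X ≤ 117.0) = 0.4304)

Compute P(≤ 117.0) for each distribution:

X ~ Normal(μ=118, σ=5.7):
P(X ≤ 117.0) = 0.4304

Y ~ Normal(μ=115, σ=6.3):
P(Y ≤ 117.0) = 0.6246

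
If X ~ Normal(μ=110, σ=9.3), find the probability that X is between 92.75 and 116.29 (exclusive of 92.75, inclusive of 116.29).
0.718779

We have X ~ Normal(μ=110, σ=9.3).

To find P(92.75 < X ≤ 116.29), we use:
P(92.75 < X ≤ 116.29) = P(X ≤ 116.29) - P(X ≤ 92.75)
                 = F(116.29) - F(92.75)
                 = 0.750589 - 0.031810
                 = 0.718779

So there's approximately a 71.9% chance that X falls in this range.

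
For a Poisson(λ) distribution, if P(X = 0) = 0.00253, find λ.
λ = 5.9795

For a Poisson(λ) distribution, the PMF at 0 is:
P(X = 0) = λ^0 e^(-λ) / 0! = e^(-λ)

Given P(X = 0) = 0.00253:
e^(-λ) = 0.00253
-λ = ln(0.00253)
λ = -ln(0.00253) = 5.9795

Verification: e^(-5.9795) = 0.00253 ✓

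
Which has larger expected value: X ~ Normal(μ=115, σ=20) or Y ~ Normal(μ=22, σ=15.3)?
X has larger mean (115.0000 > 22.0000)

Compute the expected value for each distribution:

X ~ Normal(μ=115, σ=20):
E[X] = 115.0000

Y ~ Normal(μ=22, σ=15.3):
E[Y] = 22.0000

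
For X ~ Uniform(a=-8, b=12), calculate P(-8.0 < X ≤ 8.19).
0.809500

We have X ~ Uniform(a=-8, b=12).

To find P(-8.0 < X ≤ 8.19), we use:
P(-8.0 < X ≤ 8.19) = P(X ≤ 8.19) - P(X ≤ -8.0)
                 = F(8.19) - F(-8.0)
                 = 0.809500 - 0.000000
                 = 0.809500

So there's approximately a 80.9% chance that X falls in this range.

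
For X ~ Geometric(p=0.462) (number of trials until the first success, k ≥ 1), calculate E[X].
2.1645

We have X ~ Geometric(p=0.462) (number of trials until the first success, k ≥ 1).

For a Geometric distribution with p=0.462 (number of trials until the first success, k ≥ 1):
E[X] = 2.1645

This is the expected (average) value of X.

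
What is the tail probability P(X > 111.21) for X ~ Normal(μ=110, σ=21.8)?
0.477868

We have X ~ Normal(μ=110, σ=21.8).

P(X > 111.21) = 1 - P(X ≤ 111.21)
                = 1 - F(111.21)
                = 1 - 0.522132
                = 0.477868

So there's approximately a 47.8% chance that X exceeds 111.21.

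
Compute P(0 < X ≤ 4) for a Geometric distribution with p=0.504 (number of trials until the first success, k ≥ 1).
0.939476

We have X ~ Geometric(p=0.504) (number of trials until the first success, k ≥ 1).

To find P(0 < X ≤ 4), we use:
P(0 < X ≤ 4) = P(X ≤ 4) - P(X ≤ 0)
                 = F(4) - F(0)
                 = 0.939476 - 0.000000
                 = 0.939476

So there's approximately a 93.9% chance that X falls in this range.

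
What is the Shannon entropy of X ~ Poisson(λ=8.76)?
2.4939 nats

We have X ~ Poisson(λ=8.76).

The Shannon entropy measures the uncertainty or information content of the distribution.

For a Poisson distribution with λ=8.76:
H(X) = 2.4939 nats

(In bits, this would be 3.5979 bits.)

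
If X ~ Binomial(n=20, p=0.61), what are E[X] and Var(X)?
E[X] = 12.2000, Var(X) = 4.7580

We have X ~ Binomial(n=20, p=0.61).

For a Binomial distribution with n=20, p=0.61:

Expected value:
E[X] = 12.2000

Variance:
Var(X) = 4.7580

Standard deviation:
σ = √Var(X) = 2.1813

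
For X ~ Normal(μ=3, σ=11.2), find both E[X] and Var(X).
E[X] = 3.0000, Var(X) = 125.4400

We have X ~ Normal(μ=3, σ=11.2).

For a Normal distribution with μ=3, σ=11.2:

Expected value:
E[X] = 3.0000

Variance:
Var(X) = 125.4400

Standard deviation:
σ = √Var(X) = 11.2000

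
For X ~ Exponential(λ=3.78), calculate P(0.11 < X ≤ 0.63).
0.567391

We have X ~ Exponential(λ=3.78).

To find P(0.11 < X ≤ 0.63), we use:
P(0.11 < X ≤ 0.63) = P(X ≤ 0.63) - P(X ≤ 0.11)
                 = F(0.63) - F(0.11)
                 = 0.907579 - 0.340188
                 = 0.567391

So there's approximately a 56.7% chance that X falls in this range.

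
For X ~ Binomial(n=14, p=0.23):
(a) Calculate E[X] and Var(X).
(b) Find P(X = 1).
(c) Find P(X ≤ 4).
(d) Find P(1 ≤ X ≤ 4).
(a) E[X] = 3.2200, Var(X) = 2.4794
(b) P(X = 1) = 0.107705
(c) P(X ≤ 4) = 0.797663
(d) P(1 ≤ X ≤ 4) = 0.771908

We have X ~ Binomial(n=14, p=0.23).

(a) Moments:
E[X] = 3.2200
Var(X) = 2.4794
σ = √Var(X) = 1.5746

(b) Point probability using PMF:
P(X = 1) = 0.107705

(c) Cumulative probability using CDF:
P(X ≤ 4) = F(4) = 0.797663

(d) Range probability:
P(1 ≤ X ≤ 4) = P(X ≤ 4) - P(X ≤ 0)
                   = F(4) - F(0)
                   = 0.797663 - 0.025756
                   = 0.771908

This means approximately 77.2% of outcomes fall in the interval [1, 4].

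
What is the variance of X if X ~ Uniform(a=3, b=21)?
27.0000

We have X ~ Uniform(a=3, b=21).

For a Uniform distribution with a=3, b=21:
Var(X) = 27.0000

The variance measures the spread of the distribution around the mean.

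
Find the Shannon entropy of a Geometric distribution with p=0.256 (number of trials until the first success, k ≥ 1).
2.2220 nats

We have X ~ Geometric(p=0.256) (number of trials until the first success, k ≥ 1).

The Shannon entropy measures the uncertainty or information content of the distribution.

For a Geometric distribution with p=0.256 (number of trials until the first success, k ≥ 1):
H(X) = 2.2220 nats

(In bits, this would be 3.2057 bits.)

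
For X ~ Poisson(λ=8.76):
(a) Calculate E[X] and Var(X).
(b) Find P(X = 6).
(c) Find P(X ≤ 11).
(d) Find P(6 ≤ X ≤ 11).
(a) E[X] = 8.7600, Var(X) = 8.7600
(b) P(X = 6) = 0.098463
(c) P(X ≤ 11) = 0.825654
(d) P(6 ≤ X ≤ 11) = 0.694592

We have X ~ Poisson(λ=8.76).

(a) Moments:
E[X] = 8.7600
Var(X) = 8.7600
σ = √Var(X) = 2.9597

(b) Point probability using PMF:
P(X = 6) = 0.098463

(c) Cumulative probability using CDF:
P(X ≤ 11) = F(11) = 0.825654

(d) Range probability:
P(6 ≤ X ≤ 11) = P(X ≤ 11) - P(X ≤ 5)
                   = F(11) - F(5)
                   = 0.825654 - 0.131061
                   = 0.694592

This means approximately 69.5% of outcomes fall in the interval [6, 11].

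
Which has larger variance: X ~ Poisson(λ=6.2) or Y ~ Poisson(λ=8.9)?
Y has larger variance (8.9000 > 6.2000)

Compute the variance for each distribution:

X ~ Poisson(λ=6.2):
Var(X) = 6.2000

Y ~ Poisson(λ=8.9):
Var(Y) = 8.9000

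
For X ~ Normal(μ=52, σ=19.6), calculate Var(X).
384.1600

We have X ~ Normal(μ=52, σ=19.6).

For a Normal distribution with μ=52, σ=19.6:
Var(X) = 384.1600

The variance measures the spread of the distribution around the mean.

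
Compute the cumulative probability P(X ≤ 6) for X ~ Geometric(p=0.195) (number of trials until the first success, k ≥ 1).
0.727871

We have X ~ Geometric(p=0.195) (number of trials until the first success, k ≥ 1).

The CDF gives us P(X ≤ k).

Using the CDF:
P(X ≤ 6) = 0.727871

This means there's approximately a 72.8% chance that X is at most 6.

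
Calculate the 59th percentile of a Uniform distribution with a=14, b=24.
19.9000

We have X ~ Uniform(a=14, b=24).

We want to find x such that P(X ≤ x) = 0.59.

This is the 59th percentile, which means 59% of values fall below this point.

Using the inverse CDF (quantile function):
x = F⁻¹(0.59) = 19.9000

Verification: P(X ≤ 19.9000) = 0.59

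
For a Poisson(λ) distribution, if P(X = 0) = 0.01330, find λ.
λ = 4.3200

For a Poisson(λ) distribution, the PMF at 0 is:
P(X = 0) = λ^0 e^(-λ) / 0! = e^(-λ)

Given P(X = 0) = 0.01330:
e^(-λ) = 0.01330
-λ = ln(0.01330)
λ = -ln(0.01330) = 4.3200

Verification: e^(-4.3200) = 0.01330 ✓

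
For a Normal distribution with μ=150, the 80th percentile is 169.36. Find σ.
σ = 23.0032

For X ~ Normal(μ, σ), the p-th percentile satisfies x = μ + z_p × σ,
where z_p = Φ⁻¹(p) is the standard normal quantile.

Step 1: z_{0.8} = Φ⁻¹(0.8) = 0.8416

Step 2: Solve for σ:
169.36 = 150 + 0.8416 × σ
σ = (169.36 - 150) / 0.8416
σ = 19.36 / 0.8416
σ = 23.0032

Verification: μ + z × σ = 150 + 0.8416 × 23.0032 = 169.36 ✓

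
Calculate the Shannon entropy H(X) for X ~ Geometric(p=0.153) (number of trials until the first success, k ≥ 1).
2.7966 nats

We have X ~ Geometric(p=0.153) (number of trials until the first success, k ≥ 1).

The Shannon entropy measures the uncertainty or information content of the distribution.

For a Geometric distribution with p=0.153 (number of trials until the first success, k ≥ 1):
H(X) = 2.7966 nats

(In bits, this would be 4.0346 bits.)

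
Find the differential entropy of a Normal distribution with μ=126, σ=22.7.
4.5413 nats

We have X ~ Normal(μ=126, σ=22.7).

The differential entropy measures the uncertainty or information content of the distribution.

For a Normal distribution with μ=126, σ=22.7:
h(X) = 4.5413 nats

(In bits, this would be 6.5517 bits.)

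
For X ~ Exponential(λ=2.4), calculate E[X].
0.4167

We have X ~ Exponential(λ=2.4).

For an Exponential distribution with λ=2.4:
E[X] = 0.4167

This is the expected (average) value of X.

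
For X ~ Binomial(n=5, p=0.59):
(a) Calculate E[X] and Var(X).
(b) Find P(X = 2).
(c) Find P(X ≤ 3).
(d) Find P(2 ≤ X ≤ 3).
(a) E[X] = 2.9500, Var(X) = 1.2095
(b) P(X = 2) = 0.239914
(c) P(X ≤ 3) = 0.680102
(d) P(2 ≤ X ≤ 3) = 0.585156

We have X ~ Binomial(n=5, p=0.59).

(a) Moments:
E[X] = 2.9500
Var(X) = 1.2095
σ = √Var(X) = 1.0998

(b) Point probability using PMF:
P(X = 2) = 0.239914

(c) Cumulative probability using CDF:
P(X ≤ 3) = F(3) = 0.680102

(d) Range probability:
P(2 ≤ X ≤ 3) = P(X ≤ 3) - P(X ≤ 1)
                   = F(3) - F(1)
                   = 0.680102 - 0.094946
                   = 0.585156

This means approximately 58.5% of outcomes fall in the interval [2, 3].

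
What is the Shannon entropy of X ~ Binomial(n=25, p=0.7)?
2.2451 nats

We have X ~ Binomial(n=25, p=0.7).

The Shannon entropy measures the uncertainty or information content of the distribution.

For a Binomial distribution with n=25, p=0.7:
H(X) = 2.2451 nats

(In bits, this would be 3.2389 bits.)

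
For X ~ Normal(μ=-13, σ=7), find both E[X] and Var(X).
E[X] = -13.0000, Var(X) = 49.0000

We have X ~ Normal(μ=-13, σ=7).

For a Normal distribution with μ=-13, σ=7:

Expected value:
E[X] = -13.0000

Variance:
Var(X) = 49.0000

Standard deviation:
σ = √Var(X) = 7.0000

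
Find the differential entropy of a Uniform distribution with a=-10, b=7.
2.8332 nats

We have X ~ Uniform(a=-10, b=7).

The differential entropy measures the uncertainty or information content of the distribution.

For a Uniform distribution with a=-10, b=7:
h(X) = 2.8332 nats

(In bits, this would be 4.0875 bits.)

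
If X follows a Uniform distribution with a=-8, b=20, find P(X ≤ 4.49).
0.446071

We have X ~ Uniform(a=-8, b=20).

The CDF gives us P(X ≤ k).

Using the CDF:
P(X ≤ 4.49) = 0.446071

This means there's approximately a 44.6% chance that X is at most 4.49.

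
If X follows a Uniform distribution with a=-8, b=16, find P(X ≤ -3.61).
0.182917

We have X ~ Uniform(a=-8, b=16).

The CDF gives us P(X ≤ k).

Using the CDF:
P(X ≤ -3.61) = 0.182917

This means there's approximately a 18.3% chance that X is at most -3.61.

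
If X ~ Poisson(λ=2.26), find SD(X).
1.5033

We have X ~ Poisson(λ=2.26).

For a Poisson distribution with λ=2.26:
σ = √Var(X) = 1.5033

The standard deviation is the square root of the variance.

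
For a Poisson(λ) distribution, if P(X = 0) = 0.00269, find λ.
λ = 5.9182

For a Poisson(λ) distribution, the PMF at 0 is:
P(X = 0) = λ^0 e^(-λ) / 0! = e^(-λ)

Given P(X = 0) = 0.00269:
e^(-λ) = 0.00269
-λ = ln(0.00269)
λ = -ln(0.00269) = 5.9182

Verification: e^(-5.9182) = 0.00269 ✓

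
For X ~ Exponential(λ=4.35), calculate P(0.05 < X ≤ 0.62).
0.737120

We have X ~ Exponential(λ=4.35).

To find P(0.05 < X ≤ 0.62), we use:
P(0.05 < X ≤ 0.62) = P(X ≤ 0.62) - P(X ≤ 0.05)
                 = F(0.62) - F(0.05)
                 = 0.932593 - 0.195472
                 = 0.737120

So there's approximately a 73.7% chance that X falls in this range.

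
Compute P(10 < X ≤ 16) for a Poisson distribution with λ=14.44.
0.568394

We have X ~ Poisson(λ=14.44).

To find P(10 < X ≤ 16), we use:
P(10 < X ≤ 16) = P(X ≤ 16) - P(X ≤ 10)
                 = F(16) - F(10)
                 = 0.716713 - 0.148319
                 = 0.568394

So there's approximately a 56.8% chance that X falls in this range.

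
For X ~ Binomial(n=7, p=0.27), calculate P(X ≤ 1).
0.396496

We have X ~ Binomial(n=7, p=0.27).

The CDF gives us P(X ≤ k).

Using the CDF:
P(X ≤ 1) = 0.396496

This means there's approximately a 39.6% chance that X is at most 1.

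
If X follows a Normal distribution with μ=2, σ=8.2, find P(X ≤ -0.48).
0.381159

We have X ~ Normal(μ=2, σ=8.2).

The CDF gives us P(X ≤ k).

Using the CDF:
P(X ≤ -0.48) = 0.381159

This means there's approximately a 38.1% chance that X is at most -0.48.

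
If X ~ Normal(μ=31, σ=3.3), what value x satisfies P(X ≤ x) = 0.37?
29.9049

We have X ~ Normal(μ=31, σ=3.3).

We want to find x such that P(X ≤ x) = 0.37.

This is the 37th percentile, which means 37% of values fall below this point.

Using the inverse CDF (quantile function):
x = F⁻¹(0.37) = 29.9049

Verification: P(X ≤ 29.9049) = 0.37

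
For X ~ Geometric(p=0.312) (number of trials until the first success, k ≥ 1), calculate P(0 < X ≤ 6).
0.893945

We have X ~ Geometric(p=0.312) (number of trials until the first success, k ≥ 1).

To find P(0 < X ≤ 6), we use:
P(0 < X ≤ 6) = P(X ≤ 6) - P(X ≤ 0)
                 = F(6) - F(0)
                 = 0.893945 - 0.000000
                 = 0.893945

So there's approximately a 89.4% chance that X falls in this range.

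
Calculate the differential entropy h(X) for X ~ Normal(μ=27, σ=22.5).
4.5325 nats

We have X ~ Normal(μ=27, σ=22.5).

The differential entropy measures the uncertainty or information content of the distribution.

For a Normal distribution with μ=27, σ=22.5:
h(X) = 4.5325 nats

(In bits, this would be 6.5389 bits.)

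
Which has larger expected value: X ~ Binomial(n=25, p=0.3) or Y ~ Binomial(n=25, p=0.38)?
Y has larger mean (9.5000 > 7.5000)

Compute the expected value for each distribution:

X ~ Binomial(n=25, p=0.3):
E[X] = 7.5000

Y ~ Binomial(n=25, p=0.38):
E[Y] = 9.5000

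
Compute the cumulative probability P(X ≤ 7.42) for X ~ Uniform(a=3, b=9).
0.736667

We have X ~ Uniform(a=3, b=9).

The CDF gives us P(X ≤ k).

Using the CDF:
P(X ≤ 7.42) = 0.736667

This means there's approximately a 73.7% chance that X is at most 7.42.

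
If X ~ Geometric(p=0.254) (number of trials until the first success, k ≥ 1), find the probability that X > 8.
0.095920

We have X ~ Geometric(p=0.254) (number of trials until the first success, k ≥ 1).

P(X > 8) = 1 - P(X ≤ 8)
                = 1 - F(8)
                = 1 - 0.904080
                = 0.095920

So there's approximately a 9.6% chance that X exceeds 8.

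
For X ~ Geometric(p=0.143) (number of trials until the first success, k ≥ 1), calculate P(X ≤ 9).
0.750640

We have X ~ Geometric(p=0.143) (number of trials until the first success, k ≥ 1).

The CDF gives us P(X ≤ k).

Using the CDF:
P(X ≤ 9) = 0.750640

This means there's approximately a 75.1% chance that X is at most 9.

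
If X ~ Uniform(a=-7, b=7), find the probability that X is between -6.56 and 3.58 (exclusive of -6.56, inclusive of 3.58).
0.724286

We have X ~ Uniform(a=-7, b=7).

To find P(-6.56 < X ≤ 3.58), we use:
P(-6.56 < X ≤ 3.58) = P(X ≤ 3.58) - P(X ≤ -6.56)
                 = F(3.58) - F(-6.56)
                 = 0.755714 - 0.031429
                 = 0.724286

So there's approximately a 72.4% chance that X falls in this range.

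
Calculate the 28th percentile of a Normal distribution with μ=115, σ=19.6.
103.5763

We have X ~ Normal(μ=115, σ=19.6).

We want to find x such that P(X ≤ x) = 0.28.

This is the 28th percentile, which means 28% of values fall below this point.

Using the inverse CDF (quantile function):
x = F⁻¹(0.28) = 103.5763

Verification: P(X ≤ 103.5763) = 0.28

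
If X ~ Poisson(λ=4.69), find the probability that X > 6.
0.194035

We have X ~ Poisson(λ=4.69).

P(X > 6) = 1 - P(X ≤ 6)
                = 1 - F(6)
                = 1 - 0.805965
                = 0.194035

So there's approximately a 19.4% chance that X exceeds 6.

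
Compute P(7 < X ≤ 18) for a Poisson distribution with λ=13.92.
0.853988

We have X ~ Poisson(λ=13.92).

To find P(7 < X ≤ 18), we use:
P(7 < X ≤ 18) = P(X ≤ 18) - P(X ≤ 7)
                 = F(18) - F(7)
                 = 0.887028 - 0.033039
                 = 0.853988

So there's approximately a 85.4% chance that X falls in this range.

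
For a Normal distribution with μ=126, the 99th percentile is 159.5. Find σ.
σ = 14.4003

For X ~ Normal(μ, σ), the p-th percentile satisfies x = μ + z_p × σ,
where z_p = Φ⁻¹(p) is the standard normal quantile.

Step 1: z_{0.99} = Φ⁻¹(0.99) = 2.3263

Step 2: Solve for σ:
159.5 = 126 + 2.3263 × σ
σ = (159.5 - 126) / 2.3263
σ = 33.50 / 2.3263
σ = 14.4003

Verification: μ + z × σ = 126 + 2.3263 × 14.4003 = 159.50 ✓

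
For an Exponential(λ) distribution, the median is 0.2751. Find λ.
λ = 2.5196

For X ~ Exponential(λ), the CDF is F(x) = 1 - e^(-λx).
The median m satisfies F(m) = 0.5:
1 - e^(-λm) = 0.5
e^(-λm) = 0.5
λm = ln(2)
m = ln(2) / λ

Given m = 0.2751:
λ = ln(2) / 0.2751 = 0.693147 / 0.2751 = 2.5196

Verification: ln(2) / 2.5196 = 0.2751 ✓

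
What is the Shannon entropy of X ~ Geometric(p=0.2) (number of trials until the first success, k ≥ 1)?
2.5020 nats

We have X ~ Geometric(p=0.2) (number of trials until the first success, k ≥ 1).

The Shannon entropy measures the uncertainty or information content of the distribution.

For a Geometric distribution with p=0.2 (number of trials until the first success, k ≥ 1):
H(X) = 2.5020 nats

(In bits, this would be 3.6096 bits.)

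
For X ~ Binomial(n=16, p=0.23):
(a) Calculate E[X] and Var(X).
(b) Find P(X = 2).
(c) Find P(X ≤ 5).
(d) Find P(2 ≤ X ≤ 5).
(a) E[X] = 3.6800, Var(X) = 2.8336
(b) P(X = 2) = 0.163496
(c) P(X ≤ 5) = 0.859501
(d) P(2 ≤ X ≤ 5) = 0.771249

We have X ~ Binomial(n=16, p=0.23).

(a) Moments:
E[X] = 3.6800
Var(X) = 2.8336
σ = √Var(X) = 1.6833

(b) Point probability using PMF:
P(X = 2) = 0.163496

(c) Cumulative probability using CDF:
P(X ≤ 5) = F(5) = 0.859501

(d) Range probability:
P(2 ≤ X ≤ 5) = P(X ≤ 5) - P(X ≤ 1)
                   = F(5) - F(1)
                   = 0.859501 - 0.088251
                   = 0.771249

This means approximately 77.1% of outcomes fall in the interval [2, 5].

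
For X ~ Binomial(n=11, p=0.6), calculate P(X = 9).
0.088684

We have X ~ Binomial(n=11, p=0.6).

For a Binomial distribution, the PMF gives us the probability of each outcome.

Using the PMF formula:
P(X = 9) = 0.088684

Rounded to 4 decimal places: 0.0887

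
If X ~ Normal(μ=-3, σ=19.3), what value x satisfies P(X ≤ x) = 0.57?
0.4040

We have X ~ Normal(μ=-3, σ=19.3).

We want to find x such that P(X ≤ x) = 0.57.

This is the 57th percentile, which means 57% of values fall below this point.

Using the inverse CDF (quantile function):
x = F⁻¹(0.57) = 0.4040

Verification: P(X ≤ 0.4040) = 0.57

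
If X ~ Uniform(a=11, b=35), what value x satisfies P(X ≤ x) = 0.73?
28.5200

We have X ~ Uniform(a=11, b=35).

We want to find x such that P(X ≤ x) = 0.73.

This is the 73rd percentile, which means 73% of values fall below this point.

Using the inverse CDF (quantile function):
x = F⁻¹(0.73) = 28.5200

Verification: P(X ≤ 28.5200) = 0.73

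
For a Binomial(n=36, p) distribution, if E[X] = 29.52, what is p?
p = 0.82

For a Binomial(n, p) distribution:
E[X] = n × p

Given n = 36 and E[X] = 29.52:
29.52 = 36 × p
p = 29.52 / 36 = 0.82

Verification: Binomial(36, 0.82) has E[X] = 29.52 ✓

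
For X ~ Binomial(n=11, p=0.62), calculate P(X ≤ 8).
0.852202

We have X ~ Binomial(n=11, p=0.62).

The CDF gives us P(X ≤ k).

Using the CDF:
P(X ≤ 8) = 0.852202

This means there's approximately a 85.2% chance that X is at most 8.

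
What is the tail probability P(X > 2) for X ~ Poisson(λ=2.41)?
0.432902

We have X ~ Poisson(λ=2.41).

P(X > 2) = 1 - P(X ≤ 2)
                = 1 - F(2)
                = 1 - 0.567098
                = 0.432902

So there's approximately a 43.3% chance that X exceeds 2.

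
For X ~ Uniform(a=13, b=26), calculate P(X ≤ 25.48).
0.960000

We have X ~ Uniform(a=13, b=26).

The CDF gives us P(X ≤ k).

Using the CDF:
P(X ≤ 25.48) = 0.960000

This means there's approximately a 96.0% chance that X is at most 25.48.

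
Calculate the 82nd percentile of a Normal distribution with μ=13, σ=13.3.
25.1744

We have X ~ Normal(μ=13, σ=13.3).

We want to find x such that P(X ≤ x) = 0.82.

This is the 82nd percentile, which means 82% of values fall below this point.

Using the inverse CDF (quantile function):
x = F⁻¹(0.82) = 25.1744

Verification: P(X ≤ 25.1744) = 0.82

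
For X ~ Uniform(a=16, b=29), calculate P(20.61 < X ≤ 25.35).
0.364615

We have X ~ Uniform(a=16, b=29).

To find P(20.61 < X ≤ 25.35), we use:
P(20.61 < X ≤ 25.35) = P(X ≤ 25.35) - P(X ≤ 20.61)
                 = F(25.35) - F(20.61)
                 = 0.719231 - 0.354615
                 = 0.364615

So there's approximately a 36.5% chance that X falls in this range.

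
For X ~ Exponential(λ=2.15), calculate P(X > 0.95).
0.129704

We have X ~ Exponential(λ=2.15).

P(X > 0.95) = 1 - P(X ≤ 0.95)
                = 1 - F(0.95)
                = 1 - 0.870296
                = 0.129704

So there's approximately a 13.0% chance that X exceeds 0.95.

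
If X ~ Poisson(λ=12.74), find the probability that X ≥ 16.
0.213866

We have X ~ Poisson(λ=12.74).

For discrete distributions, P(X ≥ 16) = 1 - P(X ≤ 15).

P(X ≤ 15) = 0.786134
P(X ≥ 16) = 1 - 0.786134 = 0.213866

So there's approximately a 21.4% chance that X is at least 16.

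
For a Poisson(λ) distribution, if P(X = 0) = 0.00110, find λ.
λ = 6.8124

For a Poisson(λ) distribution, the PMF at 0 is:
P(X = 0) = λ^0 e^(-λ) / 0! = e^(-λ)

Given P(X = 0) = 0.00110:
e^(-λ) = 0.00110
-λ = ln(0.00110)
λ = -ln(0.00110) = 6.8124

Verification: e^(-6.8124) = 0.00110 ✓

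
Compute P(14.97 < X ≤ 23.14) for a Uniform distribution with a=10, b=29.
0.430000

We have X ~ Uniform(a=10, b=29).

To find P(14.97 < X ≤ 23.14), we use:
P(14.97 < X ≤ 23.14) = P(X ≤ 23.14) - P(X ≤ 14.97)
                 = F(23.14) - F(14.97)
                 = 0.691579 - 0.261579
                 = 0.430000

So there's approximately a 43.0% chance that X falls in this range.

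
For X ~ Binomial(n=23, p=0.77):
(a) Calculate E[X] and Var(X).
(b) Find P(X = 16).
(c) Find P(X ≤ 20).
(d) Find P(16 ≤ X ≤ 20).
(a) E[X] = 17.7100, Var(X) = 4.0733
(b) P(X = 16) = 0.127465
(c) P(X ≤ 20) = 0.925393
(d) P(16 ≤ X ≤ 20) = 0.787684

We have X ~ Binomial(n=23, p=0.77).

(a) Moments:
E[X] = 17.7100
Var(X) = 4.0733
σ = √Var(X) = 2.0182

(b) Point probability using PMF:
P(X = 16) = 0.127465

(c) Cumulative probability using CDF:
P(X ≤ 20) = F(20) = 0.925393

(d) Range probability:
P(16 ≤ X ≤ 20) = P(X ≤ 20) - P(X ≤ 15)
                   = F(20) - F(15)
                   = 0.925393 - 0.137709
                   = 0.787684

This means approximately 78.8% of outcomes fall in the interval [16, 20].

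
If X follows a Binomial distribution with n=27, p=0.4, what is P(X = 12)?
0.137131

We have X ~ Binomial(n=27, p=0.4).

For a Binomial distribution, the PMF gives us the probability of each outcome.

Using the PMF formula:
P(X = 12) = 0.137131

Rounded to 4 decimal places: 0.1371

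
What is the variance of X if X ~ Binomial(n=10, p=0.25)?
1.8750

We have X ~ Binomial(n=10, p=0.25).

For a Binomial distribution with n=10, p=0.25:
Var(X) = 1.8750

The variance measures the spread of the distribution around the mean.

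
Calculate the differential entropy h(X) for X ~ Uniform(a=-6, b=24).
3.4012 nats

We have X ~ Uniform(a=-6, b=24).

The differential entropy measures the uncertainty or information content of the distribution.

For a Uniform distribution with a=-6, b=24:
h(X) = 3.4012 nats

(In bits, this would be 4.9069 bits.)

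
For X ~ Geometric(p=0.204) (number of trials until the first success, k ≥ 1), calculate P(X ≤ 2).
0.366384

We have X ~ Geometric(p=0.204) (number of trials until the first success, k ≥ 1).

The CDF gives us P(X ≤ k).

Using the CDF:
P(X ≤ 2) = 0.366384

This means there's approximately a 36.6% chance that X is at most 2.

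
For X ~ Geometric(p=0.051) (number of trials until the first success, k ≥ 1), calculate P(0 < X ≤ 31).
0.802643

We have X ~ Geometric(p=0.051) (number of trials until the first success, k ≥ 1).

To find P(0 < X ≤ 31), we use:
P(0 < X ≤ 31) = P(X ≤ 31) - P(X ≤ 0)
                 = F(31) - F(0)
                 = 0.802643 - 0.000000
                 = 0.802643

So there's approximately a 80.3% chance that X falls in this range.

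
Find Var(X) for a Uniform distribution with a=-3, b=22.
52.0833

We have X ~ Uniform(a=-3, b=22).

For a Uniform distribution with a=-3, b=22:
Var(X) = 52.0833

The variance measures the spread of the distribution around the mean.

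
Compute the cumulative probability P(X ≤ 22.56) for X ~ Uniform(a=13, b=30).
0.562353

We have X ~ Uniform(a=13, b=30).

The CDF gives us P(X ≤ k).

Using the CDF:
P(X ≤ 22.56) = 0.562353

This means there's approximately a 56.2% chance that X is at most 22.56.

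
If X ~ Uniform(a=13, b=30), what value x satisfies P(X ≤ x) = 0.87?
27.7900

We have X ~ Uniform(a=13, b=30).

We want to find x such that P(X ≤ x) = 0.87.

This is the 87th percentile, which means 87% of values fall below this point.

Using the inverse CDF (quantile function):
x = F⁻¹(0.87) = 27.7900

Verification: P(X ≤ 27.7900) = 0.87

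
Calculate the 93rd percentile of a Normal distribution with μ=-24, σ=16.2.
-0.0922

We have X ~ Normal(μ=-24, σ=16.2).

We want to find x such that P(X ≤ x) = 0.93.

This is the 93rd percentile, which means 93% of values fall below this point.

Using the inverse CDF (quantile function):
x = F⁻¹(0.93) = -0.0922

Verification: P(X ≤ -0.0922) = 0.93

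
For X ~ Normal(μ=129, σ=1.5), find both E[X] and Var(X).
E[X] = 129.0000, Var(X) = 2.2500

We have X ~ Normal(μ=129, σ=1.5).

For a Normal distribution with μ=129, σ=1.5:

Expected value:
E[X] = 129.0000

Variance:
Var(X) = 2.2500

Standard deviation:
σ = √Var(X) = 1.5000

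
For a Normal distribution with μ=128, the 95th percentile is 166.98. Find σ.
σ = 23.6982

For X ~ Normal(μ, σ), the p-th percentile satisfies x = μ + z_p × σ,
where z_p = Φ⁻¹(p) is the standard normal quantile.

Step 1: z_{0.95} = Φ⁻¹(0.95) = 1.6449

Step 2: Solve for σ:
166.98 = 128 + 1.6449 × σ
σ = (166.98 - 128) / 1.6449
σ = 38.98 / 1.6449
σ = 23.6982

Verification: μ + z × σ = 128 + 1.6449 × 23.6982 = 166.98 ✓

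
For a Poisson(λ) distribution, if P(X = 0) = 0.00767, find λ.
λ = 4.8704

For a Poisson(λ) distribution, the PMF at 0 is:
P(X = 0) = λ^0 e^(-λ) / 0! = e^(-λ)

Given P(X = 0) = 0.00767:
e^(-λ) = 0.00767
-λ = ln(0.00767)
λ = -ln(0.00767) = 4.8704

Verification: e^(-4.8704) = 0.00767 ✓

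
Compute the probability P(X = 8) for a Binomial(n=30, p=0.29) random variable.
0.156401

We have X ~ Binomial(n=30, p=0.29).

For a Binomial distribution, the PMF gives us the probability of each outcome.

Using the PMF formula:
P(X = 8) = 0.156401

Rounded to 4 decimal places: 0.1564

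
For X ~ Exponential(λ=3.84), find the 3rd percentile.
0.0079

We have X ~ Exponential(λ=3.84).

We want to find x such that P(X ≤ x) = 0.03.

This is the 3rd percentile, which means 3% of values fall below this point.

Using the inverse CDF (quantile function):
x = F⁻¹(0.03) = 0.0079

Verification: P(X ≤ 0.0079) = 0.03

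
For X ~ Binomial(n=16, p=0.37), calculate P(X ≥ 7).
0.374594

We have X ~ Binomial(n=16, p=0.37).

For discrete distributions, P(X ≥ 7) = 1 - P(X ≤ 6).

P(X ≤ 6) = 0.625406
P(X ≥ 7) = 1 - 0.625406 = 0.374594

So there's approximately a 37.5% chance that X is at least 7.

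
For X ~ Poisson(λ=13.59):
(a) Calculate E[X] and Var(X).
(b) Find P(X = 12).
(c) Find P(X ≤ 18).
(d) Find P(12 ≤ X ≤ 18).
(a) E[X] = 13.5900, Var(X) = 13.5900
(b) P(X = 12) = 0.103809
(c) P(X ≤ 18) = 0.904039
(d) P(12 ≤ X ≤ 18) = 0.607906

We have X ~ Poisson(λ=13.59).

(a) Moments:
E[X] = 13.5900
Var(X) = 13.5900
σ = √Var(X) = 3.6865

(b) Point probability using PMF:
P(X = 12) = 0.103809

(c) Cumulative probability using CDF:
P(X ≤ 18) = F(18) = 0.904039

(d) Range probability:
P(12 ≤ X ≤ 18) = P(X ≤ 18) - P(X ≤ 11)
                   = F(18) - F(11)
                   = 0.904039 - 0.296133
                   = 0.607906

This means approximately 60.8% of outcomes fall in the interval [12, 18].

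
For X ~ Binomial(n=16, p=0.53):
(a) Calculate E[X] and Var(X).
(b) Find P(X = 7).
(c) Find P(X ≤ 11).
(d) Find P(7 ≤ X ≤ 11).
(a) E[X] = 8.4800, Var(X) = 3.9856
(b) P(X = 7) = 0.150397
(c) P(X ≤ 11) = 0.936987
(d) P(7 ≤ X ≤ 11) = 0.776257

We have X ~ Binomial(n=16, p=0.53).

(a) Moments:
E[X] = 8.4800
Var(X) = 3.9856
σ = √Var(X) = 1.9964

(b) Point probability using PMF:
P(X = 7) = 0.150397

(c) Cumulative probability using CDF:
P(X ≤ 11) = F(11) = 0.936987

(d) Range probability:
P(7 ≤ X ≤ 11) = P(X ≤ 11) - P(X ≤ 6)
                   = F(11) - F(6)
                   = 0.936987 - 0.160730
                   = 0.776257

This means approximately 77.6% of outcomes fall in the interval [7, 11].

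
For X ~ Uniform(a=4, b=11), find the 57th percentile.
7.9900

We have X ~ Uniform(a=4, b=11).

We want to find x such that P(X ≤ x) = 0.57.

This is the 57th percentile, which means 57% of values fall below this point.

Using the inverse CDF (quantile function):
x = F⁻¹(0.57) = 7.9900

Verification: P(X ≤ 7.9900) = 0.57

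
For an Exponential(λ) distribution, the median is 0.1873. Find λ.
λ = 3.7007

For X ~ Exponential(λ), the CDF is F(x) = 1 - e^(-λx).
The median m satisfies F(m) = 0.5:
1 - e^(-λm) = 0.5
e^(-λm) = 0.5
λm = ln(2)
m = ln(2) / λ

Given m = 0.1873:
λ = ln(2) / 0.1873 = 0.693147 / 0.1873 = 3.7007

Verification: ln(2) / 3.7007 = 0.1873 ✓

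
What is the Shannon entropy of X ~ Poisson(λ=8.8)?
2.4962 nats

We have X ~ Poisson(λ=8.8).

The Shannon entropy measures the uncertainty or information content of the distribution.

For a Poisson distribution with λ=8.8:
H(X) = 2.4962 nats

(In bits, this would be 3.6012 bits.)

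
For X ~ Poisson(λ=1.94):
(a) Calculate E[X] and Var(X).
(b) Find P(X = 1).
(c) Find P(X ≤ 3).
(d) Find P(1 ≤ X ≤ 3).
(a) E[X] = 1.9400, Var(X) = 1.9400
(b) P(X = 1) = 0.278786
(c) P(X ≤ 3) = 0.867785
(d) P(1 ≤ X ≤ 3) = 0.724081

We have X ~ Poisson(λ=1.94).

(a) Moments:
E[X] = 1.9400
Var(X) = 1.9400
σ = √Var(X) = 1.3928

(b) Point probability using PMF:
P(X = 1) = 0.278786

(c) Cumulative probability using CDF:
P(X ≤ 3) = F(3) = 0.867785

(d) Range probability:
P(1 ≤ X ≤ 3) = P(X ≤ 3) - P(X ≤ 0)
                   = F(3) - F(0)
                   = 0.867785 - 0.143704
                   = 0.724081

This means approximately 72.4% of outcomes fall in the interval [1, 3].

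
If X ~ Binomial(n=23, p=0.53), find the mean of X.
12.1900

We have X ~ Binomial(n=23, p=0.53).

For a Binomial distribution with n=23, p=0.53:
E[X] = 12.1900

This is the expected (average) value of X.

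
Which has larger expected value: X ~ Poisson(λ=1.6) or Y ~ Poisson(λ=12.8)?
Y has larger mean (12.8000 > 1.6000)

Compute the expected value for each distribution:

X ~ Poisson(λ=1.6):
E[X] = 1.6000

Y ~ Poisson(λ=12.8):
E[Y] = 12.8000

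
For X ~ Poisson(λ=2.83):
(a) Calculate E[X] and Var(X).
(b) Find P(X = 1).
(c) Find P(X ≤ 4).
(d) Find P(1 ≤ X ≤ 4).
(a) E[X] = 2.8300, Var(X) = 2.8300
(b) P(X = 1) = 0.167006
(c) P(X ≤ 4) = 0.842974
(d) P(1 ≤ X ≤ 4) = 0.783961

We have X ~ Poisson(λ=2.83).

(a) Moments:
E[X] = 2.8300
Var(X) = 2.8300
σ = √Var(X) = 1.6823

(b) Point probability using PMF:
P(X = 1) = 0.167006

(c) Cumulative probability using CDF:
P(X ≤ 4) = F(4) = 0.842974

(d) Range probability:
P(1 ≤ X ≤ 4) = P(X ≤ 4) - P(X ≤ 0)
                   = F(4) - F(0)
                   = 0.842974 - 0.059013
                   = 0.783961

This means approximately 78.4% of outcomes fall in the interval [1, 4].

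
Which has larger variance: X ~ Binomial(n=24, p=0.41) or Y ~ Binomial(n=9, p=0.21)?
X has larger variance (5.8056 > 1.4931)

Compute the variance for each distribution:

X ~ Binomial(n=24, p=0.41):
Var(X) = 5.8056

Y ~ Binomial(n=9, p=0.21):
Var(Y) = 1.4931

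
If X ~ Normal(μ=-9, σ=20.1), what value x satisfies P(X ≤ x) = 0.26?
-21.9312

We have X ~ Normal(μ=-9, σ=20.1).

We want to find x such that P(X ≤ x) = 0.26.

This is the 26th percentile, which means 26% of values fall below this point.

Using the inverse CDF (quantile function):
x = F⁻¹(0.26) = -21.9312

Verification: P(X ≤ -21.9312) = 0.26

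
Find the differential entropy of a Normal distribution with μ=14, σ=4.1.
2.8299 nats

We have X ~ Normal(μ=14, σ=4.1).

The differential entropy measures the uncertainty or information content of the distribution.

For a Normal distribution with μ=14, σ=4.1:
h(X) = 2.8299 nats

(In bits, this would be 4.0827 bits.)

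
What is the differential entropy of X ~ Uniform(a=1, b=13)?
2.4849 nats

We have X ~ Uniform(a=1, b=13).

The differential entropy measures the uncertainty or information content of the distribution.

For a Uniform distribution with a=1, b=13:
h(X) = 2.4849 nats

(In bits, this would be 3.5850 bits.)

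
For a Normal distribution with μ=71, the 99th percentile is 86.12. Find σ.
σ = 6.4995

For X ~ Normal(μ, σ), the p-th percentile satisfies x = μ + z_p × σ,
where z_p = Φ⁻¹(p) is the standard normal quantile.

Step 1: z_{0.99} = Φ⁻¹(0.99) = 2.3263

Step 2: Solve for σ:
86.12 = 71 + 2.3263 × σ
σ = (86.12 - 71) / 2.3263
σ = 15.12 / 2.3263
σ = 6.4995

Verification: μ + z × σ = 71 + 2.3263 × 6.4995 = 86.12 ✓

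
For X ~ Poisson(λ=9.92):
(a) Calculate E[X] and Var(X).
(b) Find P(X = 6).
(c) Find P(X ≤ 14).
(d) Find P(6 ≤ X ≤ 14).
(a) E[X] = 9.9200, Var(X) = 9.9200
(b) P(X = 6) = 0.065093
(c) P(X ≤ 14) = 0.920641
(d) P(6 ≤ X ≤ 14) = 0.850467

We have X ~ Poisson(λ=9.92).

(a) Moments:
E[X] = 9.9200
Var(X) = 9.9200
σ = √Var(X) = 3.1496

(b) Point probability using PMF:
P(X = 6) = 0.065093

(c) Cumulative probability using CDF:
P(X ≤ 14) = F(14) = 0.920641

(d) Range probability:
P(6 ≤ X ≤ 14) = P(X ≤ 14) - P(X ≤ 5)
                   = F(14) - F(5)
                   = 0.920641 - 0.070174
                   = 0.850467

This means approximately 85.0% of outcomes fall in the interval [6, 14].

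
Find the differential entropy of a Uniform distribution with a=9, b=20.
2.3979 nats

We have X ~ Uniform(a=9, b=20).

The differential entropy measures the uncertainty or information content of the distribution.

For a Uniform distribution with a=9, b=20:
h(X) = 2.3979 nats

(In bits, this would be 3.4594 bits.)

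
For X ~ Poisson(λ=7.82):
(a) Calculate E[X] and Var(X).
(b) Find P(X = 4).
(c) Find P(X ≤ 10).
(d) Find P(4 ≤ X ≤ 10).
(a) E[X] = 7.8200, Var(X) = 7.8200
(b) P(X = 4) = 0.062580
(c) P(X ≤ 10) = 0.833342
(d) P(4 ≤ X ≤ 10) = 0.785510

We have X ~ Poisson(λ=7.82).

(a) Moments:
E[X] = 7.8200
Var(X) = 7.8200
σ = √Var(X) = 2.7964

(b) Point probability using PMF:
P(X = 4) = 0.062580

(c) Cumulative probability using CDF:
P(X ≤ 10) = F(10) = 0.833342

(d) Range probability:
P(4 ≤ X ≤ 10) = P(X ≤ 10) - P(X ≤ 3)
                   = F(10) - F(3)
                   = 0.833342 - 0.047832
                   = 0.785510

This means approximately 78.6% of outcomes fall in the interval [4, 10].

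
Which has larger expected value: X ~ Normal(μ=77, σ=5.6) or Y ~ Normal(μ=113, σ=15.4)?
Y has larger mean (113.0000 > 77.0000)

Compute the expected value for each distribution:

X ~ Normal(μ=77, σ=5.6):
E[X] = 77.0000

Y ~ Normal(μ=113, σ=15.4):
E[Y] = 113.0000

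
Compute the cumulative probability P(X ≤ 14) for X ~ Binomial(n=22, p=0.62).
0.640898

We have X ~ Binomial(n=22, p=0.62).

The CDF gives us P(X ≤ k).

Using the CDF:
P(X ≤ 14) = 0.640898

This means there's approximately a 64.1% chance that X is at most 14.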